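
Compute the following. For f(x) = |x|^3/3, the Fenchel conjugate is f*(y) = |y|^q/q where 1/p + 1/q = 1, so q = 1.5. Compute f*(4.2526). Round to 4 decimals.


The conjugate exponent q satisfies 1/p + 1/q = 1.
p = 3, so q = 3/(3 - 1) = 1.5
|y|^q = 4.2526^1.5 = 8.7696
f*(4.2526) = 8.7696 / 1.5 = 5.8464


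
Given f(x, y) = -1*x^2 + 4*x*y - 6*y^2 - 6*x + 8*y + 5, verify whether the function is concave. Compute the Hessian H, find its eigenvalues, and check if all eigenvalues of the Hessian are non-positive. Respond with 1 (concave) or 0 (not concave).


The Hessian of f(x,y) = -1*x^2 + 4*x*y - 6*y^2 - 6*x + 8*y + 5 is:
H = [[-2, 4], [4, -12]]
Trace = -2 - 12 = -14
Determinant = -2*-12 - (4)^2 = 8
Discriminant = (-14)^2 - 4*8 = 164.0
Eigenvalues: lambda_1 = -13.4031, lambda_2 = -0.5969
The function is concave.

1


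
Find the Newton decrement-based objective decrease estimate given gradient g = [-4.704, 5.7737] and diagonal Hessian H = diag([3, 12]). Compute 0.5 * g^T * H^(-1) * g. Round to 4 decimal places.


Step 1: H is diagonal, so H^(-1) * g = [-1.568, 0.4811].
Step 2: g^T H^(-1) g = sum_i g_i^2 / H_ii
  = (-4.704)^2/3 + (5.7737)^2/12
  = 7.3759 + 2.778 = 10.1538
Step 3: Objective decrease = 0.5 * g^T H^(-1) g = 5.0769


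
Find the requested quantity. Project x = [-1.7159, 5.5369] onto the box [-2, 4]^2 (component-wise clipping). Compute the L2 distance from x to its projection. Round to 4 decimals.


Project each component onto [-2, 4].
clip(-1.7159) = -1.7159, clip(5.5369) = 4.0
Projection = [-1.7159, 4.0]
Squared diffs: [0.0, 2.3621]
Distance = sqrt(2.3621) = 1.5369


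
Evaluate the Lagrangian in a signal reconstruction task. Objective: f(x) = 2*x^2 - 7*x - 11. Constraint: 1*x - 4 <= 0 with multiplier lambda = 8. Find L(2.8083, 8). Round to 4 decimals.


Step 1: Evaluate f(x).
f(2.8083) = 2*2.8083^2 - 7*2.8083 - 11 = -14.885
Step 2: Evaluate g(x).
g(2.8083) = 1*2.8083 - 4 = -1.1917
Step 3: Compute Lagrangian.
L = -14.885 + 8*-1.1917 = -24.4186


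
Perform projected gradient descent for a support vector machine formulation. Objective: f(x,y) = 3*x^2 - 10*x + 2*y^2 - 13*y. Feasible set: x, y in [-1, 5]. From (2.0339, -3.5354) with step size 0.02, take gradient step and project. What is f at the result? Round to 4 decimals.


Step 1: Compute gradient at (2.0339, -3.5354).
grad_x = 2*3*2.0339 - 10 = 2.2034
grad_y = 2*2*-3.5354 - 13 = -27.1416
Step 2: Gradient step.
x_raw = 2.0339 - 0.02*2.2034 = 1.9898
y_raw = -3.5354 - 0.02*-27.1416 = -2.9926
Step 3: Project onto [-1, 5].
x_proj = clip(1.9898) = 1.9898
y_proj = clip(-2.9926) = -1.0
Step 4: Evaluate f.
f(1.9898, -1.0) = 6.98


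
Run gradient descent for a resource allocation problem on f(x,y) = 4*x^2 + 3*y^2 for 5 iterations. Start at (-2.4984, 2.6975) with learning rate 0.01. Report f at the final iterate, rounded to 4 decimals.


Gradient descent on f(x,y) = 4*x^2 + 3*y^2.
Starting point: (-2.4984, 2.6975), alpha = 0.01
Step 1: grad_x = 2*4*-2.4984 = -19.9872, grad_y = 2*3*2.6975 = 16.185
  x_1 = -2.4984 - 0.01*-19.9872 = -2.2985
  y_1 = 2.6975 - 0.01*16.185 = 2.5357
Step 2: grad_x = 2*4*-2.2985 = -18.3882, grad_y = 2*3*2.5357 = 15.2139
  x_2 = -2.2985 - 0.01*-18.3882 = -2.1146
  y_2 = 2.5357 - 0.01*15.2139 = 2.3835
Step 3: grad_x = 2*4*-2.1146 = -16.9172, grad_y = 2*3*2.3835 = 14.3011
  x_3 = -2.1146 - 0.01*-16.9172 = -1.9455
  y_3 = 2.3835 - 0.01*14.3011 = 2.2405
Step 4: grad_x = 2*4*-1.9455 = -15.5638, grad_y = 2*3*2.2405 = 13.443
  x_4 = -1.9455 - 0.01*-15.5638 = -1.7898
  y_4 = 2.2405 - 0.01*13.443 = 2.1061
Step 5: grad_x = 2*4*-1.7898 = -14.3187, grad_y = 2*3*2.1061 = 12.6364
  x_5 = -1.7898 - 0.01*-14.3187 = -1.6466
  y_5 = 2.1061 - 0.01*12.6364 = 1.9797
f(-1.6466, 1.9797) = 4*(-1.6466)^2 + 3*1.9797^2 = 22.6035


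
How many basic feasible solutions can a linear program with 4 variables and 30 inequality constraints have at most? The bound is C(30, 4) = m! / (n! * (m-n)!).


Each vertex corresponds to some choice of n active constraints out of m, so the number of vertices is at most C(m, n) = m! / (n!(m-n)!).
m = 30, n = 4
Numerator: 30 * 29 * 28 * 27
Denominator: 4! = 24
C(30, 4) = 27405


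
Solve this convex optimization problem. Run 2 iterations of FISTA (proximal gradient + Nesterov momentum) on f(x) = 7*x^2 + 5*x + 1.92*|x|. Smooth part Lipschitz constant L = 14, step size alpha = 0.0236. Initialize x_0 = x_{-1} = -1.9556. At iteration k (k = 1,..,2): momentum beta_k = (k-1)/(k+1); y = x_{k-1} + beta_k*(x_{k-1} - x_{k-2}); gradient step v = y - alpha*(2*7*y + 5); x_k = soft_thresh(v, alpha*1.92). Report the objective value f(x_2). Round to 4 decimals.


FISTA on f(x) = 7*x^2 + 5*x + 1.92*|x|
L = 14, alpha = 0.0236
Iteration 1: beta = 0.0, y = -1.9556 + 0.0*(-1.9556 + 1.9556) = -1.9556
  grad(y) = -22.3784, v = y - alpha*grad = -1.4275
  prox(v) = soft_thresh(-1.4275, 0.0453) = -1.3822
Iteration 2: beta = 0.3333, y = -1.3822 + 0.3333*(-1.3822 + 1.9556) = -1.191
  grad(y) = -11.6741, v = y - alpha*grad = -0.9155
  prox(v) = soft_thresh(-0.9155, 0.0453) = -0.8702
f(x_2) = 7*(-0.8702)^2 + 5*(-0.8702) + 1.92*|-0.8702| = 2.6204


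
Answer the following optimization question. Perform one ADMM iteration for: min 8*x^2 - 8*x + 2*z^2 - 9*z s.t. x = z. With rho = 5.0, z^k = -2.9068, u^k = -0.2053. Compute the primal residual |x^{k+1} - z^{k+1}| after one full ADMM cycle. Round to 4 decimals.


ADMM iteration with rho = 5.0, z^k = -2.9068, u^k = -0.2053
Step 1: x-update.
Minimize 8*x^2 - 8*x + (5.0/2)*(x + 2.9068 - 0.2053)^2
FOC: (2*8 + 5.0)*x = 8 + 5.0*(-2.9068 + 0.2053)
x^{k+1} = -0.2623
Step 2: z-update.
Minimize 2*z^2 - 9*z + (5.0/2)*(-0.2623 - z - 0.2053)^2
FOC: (2*2 + 5.0)*z = 9 + 5.0*(-0.2623 - 0.2053)
z^{k+1} = 0.7402
Step 3: u-update.
u^{k+1} = -0.2053 - 0.2623 - 0.7402 = -1.2078
Step 4: Primal residual = |-0.2623 - 0.7402| = 1.0025


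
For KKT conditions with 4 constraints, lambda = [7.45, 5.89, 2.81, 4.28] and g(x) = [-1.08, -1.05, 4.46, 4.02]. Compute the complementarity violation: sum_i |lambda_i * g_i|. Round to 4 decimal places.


KKT complementary slackness check:
lambda_1 * g_1 = 7.45 * -1.08 = -8.046
lambda_2 * g_2 = 5.89 * -1.05 = -6.1845
lambda_3 * g_3 = 2.81 * 4.46 = 12.5326
lambda_4 * g_4 = 4.28 * 4.02 = 17.2056
Total violation = 8.046 + 6.1845 + 12.5326 + 17.2056 = 43.9687


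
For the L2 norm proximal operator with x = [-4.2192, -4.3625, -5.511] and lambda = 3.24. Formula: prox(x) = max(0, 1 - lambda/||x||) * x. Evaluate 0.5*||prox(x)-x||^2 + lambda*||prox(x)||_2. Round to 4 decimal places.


Step 1: Compute ||x||.
||x|| = 8.1978
Step 2: Compute scaling factor.
scale = max(0, 1 - 3.24/8.1978) = 0.6048
Step 3: prox(x) = [-2.5517, -2.6383, -3.3329]
||prox(x)|| = 4.9578
Step 4: Proximal objective.
0.5*||prox-x||^2 = 5.2488
lambda*||prox|| = 16.0633
Total = 21.3121


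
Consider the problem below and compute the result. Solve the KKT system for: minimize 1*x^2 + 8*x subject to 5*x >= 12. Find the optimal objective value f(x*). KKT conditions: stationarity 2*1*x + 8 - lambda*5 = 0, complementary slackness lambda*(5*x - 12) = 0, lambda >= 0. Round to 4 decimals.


Step 1: Try lambda = 0 (constraint inactive).
x_unc = -8/(2*1) = -4.0
Check: 5*-4.0 = -20.0 < 12 -- violated!
Step 2: Constraint must be active: 5*x = 12
x* = 12/5 = 2.4
lambda = (2*1*2.4 + 8)/5 = 2.56
Step 3: Compute optimal value.
f(x*) = 1*2.4^2 + 8*2.4 = 24.96


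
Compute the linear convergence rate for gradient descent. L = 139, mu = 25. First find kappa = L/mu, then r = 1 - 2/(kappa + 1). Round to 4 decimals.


Step 1: Compute the condition number.
kappa = L/mu = 139/25 = 5.56
Step 2: Compute the convergence rate.
r = 1 - 2/(kappa + 1) = 1 - 2*mu/(L + mu) = (L - mu)/(L + mu) = 114/164 = 0.6951


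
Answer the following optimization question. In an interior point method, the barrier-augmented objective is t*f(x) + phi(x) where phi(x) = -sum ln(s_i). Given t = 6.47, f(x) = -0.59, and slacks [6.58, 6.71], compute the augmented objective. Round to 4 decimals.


Step 1: Compute log-barrier.
ln values: [1.884, 1.9036]
phi = -(1.884 + 1.9036) = -3.7876
Step 2: Compute augmented objective.
t*f(x) = 6.47*-0.59 = -3.8173
Total = -3.8173 - 3.7876 = -7.6049


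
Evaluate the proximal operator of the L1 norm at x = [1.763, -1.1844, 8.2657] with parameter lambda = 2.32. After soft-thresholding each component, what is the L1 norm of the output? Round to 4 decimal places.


Soft-thresholding with lambda = 2.32:
prox(1.763) = sign(1.763)*max(|1.763| - 2.32, 0) = 0.0
prox(-1.1844) = sign(-1.1844)*max(|-1.1844| - 2.32, 0) = 0.0
prox(8.2657) = sign(8.2657)*max(|8.2657| - 2.32, 0) = 5.9457
prox(x) = [0.0, 0.0, 5.9457]
||prox(x)||_1 = 0.0 + 0.0 + 5.9457 = 5.9457


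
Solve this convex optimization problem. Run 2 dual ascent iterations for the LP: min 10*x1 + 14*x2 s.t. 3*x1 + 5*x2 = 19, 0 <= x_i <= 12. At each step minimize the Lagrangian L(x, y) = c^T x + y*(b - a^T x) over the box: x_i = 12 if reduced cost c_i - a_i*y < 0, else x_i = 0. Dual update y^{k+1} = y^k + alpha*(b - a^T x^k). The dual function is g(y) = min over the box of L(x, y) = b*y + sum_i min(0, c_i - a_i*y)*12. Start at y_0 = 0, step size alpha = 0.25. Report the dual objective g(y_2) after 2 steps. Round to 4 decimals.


Dual ascent for LP: min 10*x1 + 14*x2, 3*x1 + 5*x2 = 19, 0 <= x_i <= 12
Step 1: y^k = 0.0, reduced costs: (10.0, 14.0)
  x^k = (0.0, 0.0), subgradient = b - a^T x = 19.0
  y^{k+1} = 0.0 + 0.25*19.0 = 4.75
Step 2: y^k = 4.75, reduced costs: (-4.25, -9.75)
  x^k = (12.0, 12.0), subgradient = b - a^T x = -77.0
  y^{k+1} = 4.75 + 0.25*-77.0 = -14.5
Dual objective at y_2 = -14.5: reduced costs (53.5, 86.5), box minimizer x = (0.0, 0.0)
g(y_2) = b*y + (c1 - a1*y)*x1 + (c2 - a2*y)*x2 = 19*(-14.5) + 53.5*0.0 + 86.5*0.0 = -275.5 + 0.0 + 0.0 = -275.5


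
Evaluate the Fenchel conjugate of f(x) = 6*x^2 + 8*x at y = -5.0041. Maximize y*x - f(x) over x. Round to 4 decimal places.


f*(y) = sup_x {y*x - a*x^2 - b*x} = sup_x {(y-b)*x - a*x^2}
FOC: (y - b) - 2a*x = 0 => x* = (y - b)/(2a)
x* = (-5.0041 - 8)/(2*6) = -1.0837
f*(-5.0041) = (y-b)^2/(4a) = (-5.0041 - 8)^2/(4*6)
= 169.1066/24 = 7.0461


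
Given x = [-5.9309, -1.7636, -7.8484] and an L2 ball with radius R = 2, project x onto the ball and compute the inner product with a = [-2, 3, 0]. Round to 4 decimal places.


Step 1: Compute ||x|| (intermediates to 6 decimals).
||x|| = sqrt((-5.9309)^2 + (-1.7636)^2 + (-7.8484)^2) = 9.99416
Step 2: Project.
Since ||x|| > R, scale = R/||x|| = 2/9.99416 = 0.200117, proj(x) = scale * x
proj(x) = [-1.186874, -0.352926, -1.570598]
Step 3: Dot product.
a^T * proj(x) = -2*(-1.186874) + 3*(-0.352926) + 0*(-1.570598) = 1.315


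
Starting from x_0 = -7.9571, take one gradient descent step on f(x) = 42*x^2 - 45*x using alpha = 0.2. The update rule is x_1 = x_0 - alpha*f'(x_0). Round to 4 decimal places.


We compute the gradient at x_0 and apply the update.
f'(x) = 84*x - 45
f'(-7.9571) = 84*-7.9571 - 45 = -713.3964
x_1 = -7.9571 - 0.2*-713.3964 = 134.7222


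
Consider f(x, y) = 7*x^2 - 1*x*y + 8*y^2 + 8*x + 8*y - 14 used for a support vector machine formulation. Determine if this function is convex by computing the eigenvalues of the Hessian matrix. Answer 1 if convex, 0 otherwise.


The Hessian of f(x,y) = 7*x^2 - 1*x*y + 8*y^2 + 8*x + 8*y - 14 is:
H = [[14, -1], [-1, 16]]
Trace = 14 + 16 = 30
Determinant = 14*16 - (-1)^2 = 223
Discriminant = (30)^2 - 4*223 = 8.0
Eigenvalues: lambda_1 = 13.5858, lambda_2 = 16.4142
The function is convex.

1


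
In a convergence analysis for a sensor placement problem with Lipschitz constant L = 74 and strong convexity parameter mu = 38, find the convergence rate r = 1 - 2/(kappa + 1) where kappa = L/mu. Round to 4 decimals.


Step 1: Compute the condition number.
kappa = L/mu = 74/38 = 1.9474
Step 2: Compute the convergence rate.
r = 1 - 2/(kappa + 1) = 1 - 2*mu/(L + mu) = (L - mu)/(L + mu) = 36/112 = 0.3214


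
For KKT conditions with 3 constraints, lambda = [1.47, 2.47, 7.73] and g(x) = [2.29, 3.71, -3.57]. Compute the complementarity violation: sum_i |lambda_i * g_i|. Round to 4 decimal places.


KKT complementary slackness check:
lambda_1 * g_1 = 1.47 * 2.29 = 3.3663
lambda_2 * g_2 = 2.47 * 3.71 = 9.1637
lambda_3 * g_3 = 7.73 * -3.57 = -27.5961
Total violation = 3.3663 + 9.1637 + 27.5961 = 40.1261


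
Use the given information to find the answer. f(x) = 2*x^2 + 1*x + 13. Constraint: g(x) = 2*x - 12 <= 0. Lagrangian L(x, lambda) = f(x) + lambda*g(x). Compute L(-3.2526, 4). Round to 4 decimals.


Step 1: Evaluate f(x).
f(-3.2526) = 2*(-3.2526)^2 + 1*(-3.2526) + 13 = 30.9062
Step 2: Evaluate g(x).
g(-3.2526) = 2*-3.2526 - 12 = -18.5052
Step 3: Compute Lagrangian.
L = 30.9062 + 4*-18.5052 = -43.1146


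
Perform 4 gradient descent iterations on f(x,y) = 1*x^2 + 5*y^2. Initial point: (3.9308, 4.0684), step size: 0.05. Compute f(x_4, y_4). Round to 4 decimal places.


Gradient descent on f(x,y) = 1*x^2 + 5*y^2.
Starting point: (3.9308, 4.0684), alpha = 0.05
Step 1: grad_x = 2*1*3.9308 = 7.8616, grad_y = 2*5*4.0684 = 40.684
  x_1 = 3.9308 - 0.05*7.8616 = 3.5377
  y_1 = 4.0684 - 0.05*40.684 = 2.0342
Step 2: grad_x = 2*1*3.5377 = 7.0754, grad_y = 2*5*2.0342 = 20.342
  x_2 = 3.5377 - 0.05*7.0754 = 3.1839
  y_2 = 2.0342 - 0.05*20.342 = 1.0171
Step 3: grad_x = 2*1*3.1839 = 6.3679, grad_y = 2*5*1.0171 = 10.171
  x_3 = 3.1839 - 0.05*6.3679 = 2.8656
  y_3 = 1.0171 - 0.05*10.171 = 0.5086
Step 4: grad_x = 2*1*2.8656 = 5.7311, grad_y = 2*5*0.5086 = 5.0855
  x_4 = 2.8656 - 0.05*5.7311 = 2.579
  y_4 = 0.5086 - 0.05*5.0855 = 0.2543
f(2.579, 0.2543) = 1*2.579^2 + 5*0.2543^2 = 6.9745


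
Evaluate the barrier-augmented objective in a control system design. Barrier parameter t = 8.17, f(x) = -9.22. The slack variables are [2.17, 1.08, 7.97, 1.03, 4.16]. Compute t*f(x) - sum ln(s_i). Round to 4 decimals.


Step 1: Compute log-barrier.
ln values: [0.7747, 0.077, 2.0757, 0.0296, 1.4255]
phi = -(0.7747 + 0.077 + 2.0757 + 0.0296 + 1.4255) = -4.3824
Step 2: Compute augmented objective.
t*f(x) = 8.17*-9.22 = -75.3274
Total = -75.3274 - 4.3824 = -79.7098


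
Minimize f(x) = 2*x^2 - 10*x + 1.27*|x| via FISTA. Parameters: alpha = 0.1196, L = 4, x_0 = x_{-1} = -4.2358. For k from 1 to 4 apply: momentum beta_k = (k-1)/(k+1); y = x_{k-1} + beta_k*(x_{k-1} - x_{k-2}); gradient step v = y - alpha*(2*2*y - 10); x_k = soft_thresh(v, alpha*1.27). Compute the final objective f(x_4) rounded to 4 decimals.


FISTA on f(x) = 2*x^2 - 10*x + 1.27*|x|
L = 4, alpha = 0.1196
Iteration 1: beta = 0.0, y = -4.2358 + 0.0*(-4.2358 + 4.2358) = -4.2358
  grad(y) = -26.9432, v = y - alpha*grad = -1.0134
  prox(v) = soft_thresh(-1.0134, 0.1519) = -0.8615
Iteration 2: beta = 0.3333, y = -0.8615 + 0.3333*(-0.8615 + 4.2358) = 0.2633
  grad(y) = -8.9469, v = y - alpha*grad = 1.3333
  prox(v) = soft_thresh(1.3333, 0.1519) = 1.1814
Iteration 3: beta = 0.5, y = 1.1814 + 0.5*(1.1814 + 0.8615) = 2.2029
  grad(y) = -1.1884, v = y - alpha*grad = 2.345
  prox(v) = soft_thresh(2.345, 0.1519) = 2.1931
Iteration 4: beta = 0.6, y = 2.1931 + 0.6*(2.1931 - 1.1814) = 2.8002
  grad(y) = 1.2006, v = y - alpha*grad = 2.6566
  prox(v) = soft_thresh(2.6566, 0.1519) = 2.5047
f(x_4) = 2*2.5047^2 - 10*2.5047 + 1.27*|2.5047| = -9.319


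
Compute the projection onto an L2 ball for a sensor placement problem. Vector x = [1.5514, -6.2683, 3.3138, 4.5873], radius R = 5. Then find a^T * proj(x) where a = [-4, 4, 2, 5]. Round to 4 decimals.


Step 1: Compute ||x|| (intermediates to 6 decimals).
||x|| = sqrt(1.5514^2 + (-6.2683)^2 + 3.3138^2 + 4.5873^2) = 8.586211
Step 2: Project.
Since ||x|| > R, scale = R/||x|| = 5/8.586211 = 0.582329, proj(x) = scale * x
proj(x) = [0.903425, -3.650213, 1.929722, 2.671318]
Step 3: Dot product.
a^T * proj(x) = -4*0.903425 + 4*(-3.650213) + 2*1.929722 + 5*2.671318 = -0.9985


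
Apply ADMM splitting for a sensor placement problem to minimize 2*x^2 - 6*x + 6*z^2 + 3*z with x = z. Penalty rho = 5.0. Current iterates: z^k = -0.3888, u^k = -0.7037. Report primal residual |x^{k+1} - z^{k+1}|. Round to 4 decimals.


ADMM iteration with rho = 5.0, z^k = -0.3888, u^k = -0.7037
Step 1: x-update.
Minimize 2*x^2 - 6*x + (5.0/2)*(x + 0.3888 - 0.7037)^2
FOC: (2*2 + 5.0)*x = 6 + 5.0*(-0.3888 + 0.7037)
x^{k+1} = 0.8416
Step 2: z-update.
Minimize 6*z^2 + 3*z + (5.0/2)*(0.8416 - z - 0.7037)^2
FOC: (2*6 + 5.0)*z = -3 + 5.0*(0.8416 - 0.7037)
z^{k+1} = -0.1359
Step 3: u-update.
u^{k+1} = -0.7037 + 0.8416 + 0.1359 = 0.2738
Step 4: Primal residual = |0.8416 + 0.1359| = 0.9775


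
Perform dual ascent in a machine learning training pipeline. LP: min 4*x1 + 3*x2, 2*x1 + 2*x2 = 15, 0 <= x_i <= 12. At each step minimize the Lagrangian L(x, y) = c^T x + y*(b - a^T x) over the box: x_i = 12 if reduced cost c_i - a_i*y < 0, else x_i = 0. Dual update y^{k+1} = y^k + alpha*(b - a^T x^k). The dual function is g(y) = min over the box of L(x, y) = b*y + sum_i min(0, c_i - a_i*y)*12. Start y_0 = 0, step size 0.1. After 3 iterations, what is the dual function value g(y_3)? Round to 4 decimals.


Dual ascent for LP: min 4*x1 + 3*x2, 2*x1 + 2*x2 = 15, 0 <= x_i <= 12
Step 1: y^k = 0.0, reduced costs: (4.0, 3.0)
  x^k = (0.0, 0.0), subgradient = b - a^T x = 15.0
  y^{k+1} = 0.0 + 0.1*15.0 = 1.5
Step 2: y^k = 1.5, reduced costs: (1.0, 0.0)
  x^k = (0.0, 0.0), subgradient = b - a^T x = 15.0
  y^{k+1} = 1.5 + 0.1*15.0 = 3.0
Step 3: y^k = 3.0, reduced costs: (-2.0, -3.0)
  x^k = (12.0, 12.0), subgradient = b - a^T x = -33.0
  y^{k+1} = 3.0 + 0.1*-33.0 = -0.3
Dual objective at y_3 = -0.3: reduced costs (4.6, 3.6), box minimizer x = (0.0, 0.0)
g(y_3) = b*y + (c1 - a1*y)*x1 + (c2 - a2*y)*x2 = 15*(-0.3) + 4.6*0.0 + 3.6*0.0 = -4.5 + 0.0 + 0.0 = -4.5


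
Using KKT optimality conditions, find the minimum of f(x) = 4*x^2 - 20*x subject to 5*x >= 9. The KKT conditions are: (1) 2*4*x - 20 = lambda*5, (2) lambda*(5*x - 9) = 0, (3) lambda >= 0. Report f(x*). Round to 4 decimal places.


Step 1: Try lambda = 0 (constraint inactive).
Stationarity: 2*4*x - 20 = 0
x* = 20/(2*4) = 2.5
Check constraint: 5*2.5 = 12.5 >= 9 -- satisfied.
Step 2: Compute optimal value.
f(x*) = 4*2.5^2 - 20*2.5 = -25.0


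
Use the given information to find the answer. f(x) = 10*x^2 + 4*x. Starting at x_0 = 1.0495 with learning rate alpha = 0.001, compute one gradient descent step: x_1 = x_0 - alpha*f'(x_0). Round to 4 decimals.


We compute the gradient at x_0 and apply the update.
f'(x) = 20*x + 4
f'(1.0495) = 20*1.0495 + 4 = 24.99
x_1 = 1.0495 - 0.001*24.99 = 1.0245


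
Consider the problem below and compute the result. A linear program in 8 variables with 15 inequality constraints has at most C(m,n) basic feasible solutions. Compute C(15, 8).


Each vertex corresponds to some choice of n active constraints out of m, so the number of vertices is at most C(m, n) = m! / (n!(m-n)!).
m = 15, n = 8
Numerator: 15 * 14 * 13 * 12 * 11 * 10 * 9 * 8
Denominator: 8! = 40320
C(15, 8) = 6435


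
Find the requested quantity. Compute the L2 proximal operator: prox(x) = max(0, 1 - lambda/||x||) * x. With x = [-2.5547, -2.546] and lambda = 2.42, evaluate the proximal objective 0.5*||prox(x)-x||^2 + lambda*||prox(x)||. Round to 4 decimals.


Step 1: Compute ||x||.
||x|| = 3.6067
Step 2: Compute scaling factor.
scale = max(0, 1 - 2.42/3.6067) = 0.329
Step 3: prox(x) = [-0.8406, -0.8377]
||prox(x)|| = 1.1867
Step 4: Proximal objective.
0.5*||prox-x||^2 = 2.9282
lambda*||prox|| = 2.8718
Total = 5.8001


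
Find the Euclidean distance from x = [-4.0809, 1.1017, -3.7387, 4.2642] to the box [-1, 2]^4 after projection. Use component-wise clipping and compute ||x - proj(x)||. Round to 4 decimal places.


Project each component onto [-1, 2].
clip(-4.0809) = -1.0, clip(1.1017) = 1.1017, clip(-3.7387) = -1.0, clip(4.2642) = 2.0
Projection = [-1.0, 1.1017, -1.0, 2.0]
Squared diffs: [9.4919, 0.0, 7.5005, 5.1266]
Distance = sqrt(22.119) = 4.7031


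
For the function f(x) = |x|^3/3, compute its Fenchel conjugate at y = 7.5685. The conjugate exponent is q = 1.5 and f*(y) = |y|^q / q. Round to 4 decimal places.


The conjugate exponent q satisfies 1/p + 1/q = 1.
p = 3, so q = 3/(3 - 1) = 1.5
|y|^q = 7.5685^1.5 = 20.8216
f*(7.5685) = 20.8216 / 1.5 = 13.8811


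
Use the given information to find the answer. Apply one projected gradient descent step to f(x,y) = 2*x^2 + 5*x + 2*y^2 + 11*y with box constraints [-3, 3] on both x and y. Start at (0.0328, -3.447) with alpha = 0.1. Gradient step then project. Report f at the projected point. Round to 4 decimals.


Step 1: Compute gradient at (0.0328, -3.447).
grad_x = 2*2*0.0328 + 5 = 5.1312
grad_y = 2*2*-3.447 + 11 = -2.788
Step 2: Gradient step.
x_raw = 0.0328 - 0.1*5.1312 = -0.4803
y_raw = -3.447 - 0.1*-2.788 = -3.1682
Step 3: Project onto [-3, 3].
x_proj = clip(-0.4803) = -0.4803
y_proj = clip(-3.1682) = -3.0
Step 4: Evaluate f.
f(-0.4803, -3.0) = -16.9402


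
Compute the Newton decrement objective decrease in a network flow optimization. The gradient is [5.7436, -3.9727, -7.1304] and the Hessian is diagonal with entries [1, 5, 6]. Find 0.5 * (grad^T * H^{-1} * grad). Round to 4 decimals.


Step 1: H is diagonal, so H^(-1) * g = [5.7436, -0.7945, -1.1884].
Step 2: g^T H^(-1) g = sum_i g_i^2 / H_ii
  = (5.7436)^2/1 + (-3.9727)^2/5 + (-7.1304)^2/6
  = 32.9889 + 3.1565 + 8.4738 = 44.6192
Step 3: Objective decrease = 0.5 * g^T H^(-1) g = 22.3096


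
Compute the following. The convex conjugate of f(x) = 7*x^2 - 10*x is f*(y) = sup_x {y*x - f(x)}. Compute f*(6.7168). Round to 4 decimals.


f*(y) = sup_x {y*x - a*x^2 - b*x} = sup_x {(y-b)*x - a*x^2}
FOC: (y - b) - 2a*x = 0 => x* = (y - b)/(2a)
x* = (6.7168 + 10)/(2*7) = 1.1941
f*(6.7168) = (y-b)^2/(4a) = (6.7168 + 10)^2/(4*7)
= 279.4514/28 = 9.9804


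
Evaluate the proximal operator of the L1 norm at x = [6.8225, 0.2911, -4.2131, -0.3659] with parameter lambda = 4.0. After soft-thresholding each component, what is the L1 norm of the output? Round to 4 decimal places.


Soft-thresholding with lambda = 4.0:
prox(6.8225) = sign(6.8225)*max(|6.8225| - 4.0, 0) = 2.8225
prox(0.2911) = sign(0.2911)*max(|0.2911| - 4.0, 0) = 0.0
prox(-4.2131) = sign(-4.2131)*max(|-4.2131| - 4.0, 0) = -0.2131
prox(-0.3659) = sign(-0.3659)*max(|-0.3659| - 4.0, 0) = 0.0
prox(x) = [2.8225, 0.0, -0.2131, 0.0]
||prox(x)||_1 = 2.8225 + 0.0 + 0.2131 + 0.0 = 3.0356


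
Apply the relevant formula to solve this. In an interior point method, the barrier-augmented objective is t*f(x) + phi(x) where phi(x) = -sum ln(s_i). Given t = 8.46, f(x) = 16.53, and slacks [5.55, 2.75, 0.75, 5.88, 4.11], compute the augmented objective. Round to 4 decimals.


Step 1: Compute log-barrier.
ln values: [1.7138, 1.0116, -0.2877, 1.7716, 1.4134]
phi = -(1.7138 + 1.0116 - 0.2877 + 1.7716 + 1.4134) = -5.6227
Step 2: Compute augmented objective.
t*f(x) = 8.46*16.53 = 139.8438
Total = 139.8438 - 5.6227 = 134.2211


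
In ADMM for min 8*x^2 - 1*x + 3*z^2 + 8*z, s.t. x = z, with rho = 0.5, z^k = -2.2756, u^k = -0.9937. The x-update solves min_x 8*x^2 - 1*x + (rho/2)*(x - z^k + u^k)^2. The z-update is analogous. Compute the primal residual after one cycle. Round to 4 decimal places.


ADMM iteration with rho = 0.5, z^k = -2.2756, u^k = -0.9937
Step 1: x-update.
Minimize 8*x^2 - 1*x + (0.5/2)*(x + 2.2756 - 0.9937)^2
FOC: (2*8 + 0.5)*x = 1 + 0.5*(-2.2756 + 0.9937)
x^{k+1} = 0.0218
Step 2: z-update.
Minimize 3*z^2 + 8*z + (0.5/2)*(0.0218 - z - 0.9937)^2
FOC: (2*3 + 0.5)*z = -8 + 0.5*(0.0218 - 0.9937)
z^{k+1} = -1.3055
Step 3: u-update.
u^{k+1} = -0.9937 + 0.0218 + 1.3055 = 0.3336
Step 4: Primal residual = |0.0218 + 1.3055| = 1.3273


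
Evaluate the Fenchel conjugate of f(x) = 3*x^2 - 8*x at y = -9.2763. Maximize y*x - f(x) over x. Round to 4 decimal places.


f*(y) = sup_x {y*x - a*x^2 - b*x} = sup_x {(y-b)*x - a*x^2}
FOC: (y - b) - 2a*x = 0 => x* = (y - b)/(2a)
x* = (-9.2763 + 8)/(2*3) = -0.2127
f*(-9.2763) = (y-b)^2/(4a) = (-9.2763 + 8)^2/(4*3)
= 1.6289/12 = 0.1357


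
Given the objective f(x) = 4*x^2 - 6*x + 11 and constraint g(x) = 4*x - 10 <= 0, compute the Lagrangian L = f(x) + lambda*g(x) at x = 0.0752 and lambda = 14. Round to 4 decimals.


Step 1: Evaluate f(x).
f(0.0752) = 4*0.0752^2 - 6*0.0752 + 11 = 10.5714
Step 2: Evaluate g(x).
g(0.0752) = 4*0.0752 - 10 = -9.6992
Step 3: Compute Lagrangian.
L = 10.5714 + 14*-9.6992 = -125.2174


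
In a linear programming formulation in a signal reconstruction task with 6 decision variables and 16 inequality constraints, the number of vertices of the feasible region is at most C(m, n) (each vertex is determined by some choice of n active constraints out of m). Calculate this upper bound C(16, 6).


Each vertex corresponds to some choice of n active constraints out of m, so the number of vertices is at most C(m, n) = m! / (n!(m-n)!).
m = 16, n = 6
Numerator: 16 * 15 * 14 * 13 * 12 * 11
Denominator: 6! = 720
C(16, 6) = 8008


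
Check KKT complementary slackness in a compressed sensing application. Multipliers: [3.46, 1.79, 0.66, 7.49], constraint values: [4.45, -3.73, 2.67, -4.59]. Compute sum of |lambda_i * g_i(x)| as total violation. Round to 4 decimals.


KKT complementary slackness check:
lambda_1 * g_1 = 3.46 * 4.45 = 15.397
lambda_2 * g_2 = 1.79 * -3.73 = -6.6767
lambda_3 * g_3 = 0.66 * 2.67 = 1.7622
lambda_4 * g_4 = 7.49 * -4.59 = -34.3791
Total violation = 15.397 + 6.6767 + 1.7622 + 34.3791 = 58.215


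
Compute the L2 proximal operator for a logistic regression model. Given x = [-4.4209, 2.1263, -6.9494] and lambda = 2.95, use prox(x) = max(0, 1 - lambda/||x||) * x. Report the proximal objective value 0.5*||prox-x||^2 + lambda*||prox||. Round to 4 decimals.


Step 1: Compute ||x||.
||x|| = 8.5064
Step 2: Compute scaling factor.
scale = max(0, 1 - 2.95/8.5064) = 0.6532
Step 3: prox(x) = [-2.8878, 1.3889, -4.5394]
||prox(x)|| = 5.5564
Step 4: Proximal objective.
0.5*||prox-x||^2 = 4.3513
lambda*||prox|| = 16.3914
Total = 20.7428


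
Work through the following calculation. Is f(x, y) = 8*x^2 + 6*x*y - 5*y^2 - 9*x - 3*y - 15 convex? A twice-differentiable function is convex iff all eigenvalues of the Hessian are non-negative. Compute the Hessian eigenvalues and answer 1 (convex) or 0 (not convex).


The Hessian of f(x,y) = 8*x^2 + 6*x*y - 5*y^2 - 9*x - 3*y - 15 is:
H = [[16, 6], [6, -10]]
Trace = 16 - 10 = 6
Determinant = 16*-10 - (6)^2 = -196
Discriminant = (6)^2 - 4*-196 = 820.0
Eigenvalues: lambda_1 = -11.3178, lambda_2 = 17.3178
The function is not convex.

0


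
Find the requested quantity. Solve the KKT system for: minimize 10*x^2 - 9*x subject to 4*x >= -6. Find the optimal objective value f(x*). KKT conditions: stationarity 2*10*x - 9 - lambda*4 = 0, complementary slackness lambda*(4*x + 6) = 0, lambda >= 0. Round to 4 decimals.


Step 1: Try lambda = 0 (constraint inactive).
Stationarity: 2*10*x - 9 = 0
x* = 9/(2*10) = 0.45
Check constraint: 4*0.45 = 1.8 >= -6 -- satisfied.
Step 2: Compute optimal value.
f(x*) = 10*0.45^2 - 9*0.45 = -2.025


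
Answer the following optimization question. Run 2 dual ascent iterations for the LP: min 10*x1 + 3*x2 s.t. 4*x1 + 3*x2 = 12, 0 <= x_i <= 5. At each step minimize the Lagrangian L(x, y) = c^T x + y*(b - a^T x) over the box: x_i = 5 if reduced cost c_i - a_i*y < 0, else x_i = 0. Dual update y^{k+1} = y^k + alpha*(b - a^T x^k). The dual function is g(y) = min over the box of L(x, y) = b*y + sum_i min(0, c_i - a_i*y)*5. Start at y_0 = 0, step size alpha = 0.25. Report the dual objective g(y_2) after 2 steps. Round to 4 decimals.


Dual ascent for LP: min 10*x1 + 3*x2, 4*x1 + 3*x2 = 12, 0 <= x_i <= 5
Step 1: y^k = 0.0, reduced costs: (10.0, 3.0)
  x^k = (0.0, 0.0), subgradient = b - a^T x = 12.0
  y^{k+1} = 0.0 + 0.25*12.0 = 3.0
Step 2: y^k = 3.0, reduced costs: (-2.0, -6.0)
  x^k = (5.0, 5.0), subgradient = b - a^T x = -23.0
  y^{k+1} = 3.0 + 0.25*-23.0 = -2.75
Dual objective at y_2 = -2.75: reduced costs (21.0, 11.25), box minimizer x = (0.0, 0.0)
g(y_2) = b*y + (c1 - a1*y)*x1 + (c2 - a2*y)*x2 = 12*(-2.75) + 21.0*0.0 + 11.25*0.0 = -33.0 + 0.0 + 0.0 = -33.0


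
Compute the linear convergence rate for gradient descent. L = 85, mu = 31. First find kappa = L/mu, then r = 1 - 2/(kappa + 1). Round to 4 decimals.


Step 1: Compute the condition number.
kappa = L/mu = 85/31 = 2.7419
Step 2: Compute the convergence rate.
r = 1 - 2/(kappa + 1) = 1 - 2*mu/(L + mu) = (L - mu)/(L + mu) = 54/116 = 0.4655


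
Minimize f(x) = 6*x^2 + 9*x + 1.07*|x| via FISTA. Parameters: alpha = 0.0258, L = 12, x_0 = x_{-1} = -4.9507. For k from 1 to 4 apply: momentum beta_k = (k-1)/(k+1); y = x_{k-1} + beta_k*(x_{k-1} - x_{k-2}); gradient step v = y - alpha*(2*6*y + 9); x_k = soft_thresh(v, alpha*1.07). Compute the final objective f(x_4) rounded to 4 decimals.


FISTA on f(x) = 6*x^2 + 9*x + 1.07*|x|
L = 12, alpha = 0.0258
Iteration 1: beta = 0.0, y = -4.9507 + 0.0*(-4.9507 + 4.9507) = -4.9507
  grad(y) = -50.4084, v = y - alpha*grad = -3.6502
  prox(v) = soft_thresh(-3.6502, 0.0276) = -3.6226
Iteration 2: beta = 0.3333, y = -3.6226 + 0.3333*(-3.6226 + 4.9507) = -3.1798
  grad(y) = -29.1581, v = y - alpha*grad = -2.4276
  prox(v) = soft_thresh(-2.4276, 0.0276) = -2.4
Iteration 3: beta = 0.5, y = -2.4 + 0.5*(-2.4 + 3.6226) = -1.7887
  grad(y) = -12.4639, v = y - alpha*grad = -1.4671
  prox(v) = soft_thresh(-1.4671, 0.0276) = -1.4395
Iteration 4: beta = 0.6, y = -1.4395 + 0.6*(-1.4395 + 2.4) = -0.8632
  grad(y) = -1.3584, v = y - alpha*grad = -0.8282
  prox(v) = soft_thresh(-0.8282, 0.0276) = -0.8005
f(x_4) = 6*(-0.8005)^2 + 9*(-0.8005) + 1.07*|-0.8005| = -2.5031


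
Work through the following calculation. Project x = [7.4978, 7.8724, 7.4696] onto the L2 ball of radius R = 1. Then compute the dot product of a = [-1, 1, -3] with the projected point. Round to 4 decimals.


Step 1: Compute ||x|| (intermediates to 6 decimals).
||x|| = sqrt(7.4978^2 + 7.8724^2 + 7.4696^2) = 13.190398
Step 2: Project.
Since ||x|| > R, scale = R/||x|| = 1/13.190398 = 0.075813, proj(x) = scale * x
proj(x) = [0.568431, 0.59683, 0.566293]
Step 3: Dot product.
a^T * proj(x) = -1*0.568431 + 1*0.59683 - 3*0.566293 = -1.6705


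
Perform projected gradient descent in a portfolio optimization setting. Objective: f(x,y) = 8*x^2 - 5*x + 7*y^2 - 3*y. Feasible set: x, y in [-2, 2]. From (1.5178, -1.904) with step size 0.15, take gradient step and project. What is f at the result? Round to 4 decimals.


Step 1: Compute gradient at (1.5178, -1.904).
grad_x = 2*8*1.5178 - 5 = 19.2848
grad_y = 2*7*-1.904 - 3 = -29.656
Step 2: Gradient step.
x_raw = 1.5178 - 0.15*19.2848 = -1.3749
y_raw = -1.904 - 0.15*-29.656 = 2.5444
Step 3: Project onto [-2, 2].
x_proj = clip(-1.3749) = -1.3749
y_proj = clip(2.5444) = 2.0
Step 4: Evaluate f.
f(-1.3749, 2.0) = 43.9978


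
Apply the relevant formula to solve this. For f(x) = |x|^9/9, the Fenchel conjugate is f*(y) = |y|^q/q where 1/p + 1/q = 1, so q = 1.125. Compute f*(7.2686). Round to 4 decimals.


The conjugate exponent q satisfies 1/p + 1/q = 1.
p = 9, so q = 9/(9 - 1) = 1.125
|y|^q = 7.2686^1.125 = 9.3139
f*(7.2686) = 9.3139 / 1.125 = 8.279


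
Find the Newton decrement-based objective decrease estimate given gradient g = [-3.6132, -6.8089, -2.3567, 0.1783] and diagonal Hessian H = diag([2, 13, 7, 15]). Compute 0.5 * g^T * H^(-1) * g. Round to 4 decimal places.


Step 1: H is diagonal, so H^(-1) * g = [-1.8066, -0.5238, -0.3367, 0.0119].
Step 2: g^T H^(-1) g = sum_i g_i^2 / H_ii
  = (-3.6132)^2/2 + (-6.8089)^2/13 + (-2.3567)^2/7 + (0.1783)^2/15
  = 6.5276 + 3.5662 + 0.7934 + 0.0021 = 10.8894
Step 3: Objective decrease = 0.5 * g^T H^(-1) g = 5.4447


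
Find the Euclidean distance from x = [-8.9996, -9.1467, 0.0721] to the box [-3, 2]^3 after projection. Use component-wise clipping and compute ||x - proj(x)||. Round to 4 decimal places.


Project each component onto [-3, 2].
clip(-8.9996) = -3.0, clip(-9.1467) = -3.0, clip(0.0721) = 0.0721
Projection = [-3.0, -3.0, 0.0721]
Squared diffs: [35.9952, 37.7819, 0.0]
Distance = sqrt(73.7771) = 8.5894


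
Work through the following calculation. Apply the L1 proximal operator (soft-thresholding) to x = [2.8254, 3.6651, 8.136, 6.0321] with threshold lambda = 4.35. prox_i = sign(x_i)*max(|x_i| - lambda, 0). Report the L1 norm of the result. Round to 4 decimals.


Soft-thresholding with lambda = 4.35:
prox(2.8254) = sign(2.8254)*max(|2.8254| - 4.35, 0) = 0.0
prox(3.6651) = sign(3.6651)*max(|3.6651| - 4.35, 0) = 0.0
prox(8.136) = sign(8.136)*max(|8.136| - 4.35, 0) = 3.786
prox(6.0321) = sign(6.0321)*max(|6.0321| - 4.35, 0) = 1.6821
prox(x) = [0.0, 0.0, 3.786, 1.6821]
||prox(x)||_1 = 0.0 + 0.0 + 3.786 + 1.6821 = 5.4681


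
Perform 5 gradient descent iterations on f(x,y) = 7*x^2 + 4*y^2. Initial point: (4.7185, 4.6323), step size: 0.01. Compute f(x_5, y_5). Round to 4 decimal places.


Gradient descent on f(x,y) = 7*x^2 + 4*y^2.
Starting point: (4.7185, 4.6323), alpha = 0.01
Step 1: grad_x = 2*7*4.7185 = 66.059, grad_y = 2*4*4.6323 = 37.0584
  x_1 = 4.7185 - 0.01*66.059 = 4.0579
  y_1 = 4.6323 - 0.01*37.0584 = 4.2617
Step 2: grad_x = 2*7*4.0579 = 56.8107, grad_y = 2*4*4.2617 = 34.0937
  x_2 = 4.0579 - 0.01*56.8107 = 3.4898
  y_2 = 4.2617 - 0.01*34.0937 = 3.9208
Step 3: grad_x = 2*7*3.4898 = 48.8572, grad_y = 2*4*3.9208 = 31.3662
  x_3 = 3.4898 - 0.01*48.8572 = 3.0012
  y_3 = 3.9208 - 0.01*31.3662 = 3.6071
Step 4: grad_x = 2*7*3.0012 = 42.0172, grad_y = 2*4*3.6071 = 28.8569
  x_4 = 3.0012 - 0.01*42.0172 = 2.5811
  y_4 = 3.6071 - 0.01*28.8569 = 3.3185
Step 5: grad_x = 2*7*2.5811 = 36.1348, grad_y = 2*4*3.3185 = 26.5484
  x_5 = 2.5811 - 0.01*36.1348 = 2.2197
  y_5 = 3.3185 - 0.01*26.5484 = 3.0531
f(2.2197, 3.0531) = 7*2.2197^2 + 4*3.0531^2 = 71.7746


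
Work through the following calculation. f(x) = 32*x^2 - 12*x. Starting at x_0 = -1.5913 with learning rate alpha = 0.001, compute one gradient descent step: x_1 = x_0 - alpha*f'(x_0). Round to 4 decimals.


We compute the gradient at x_0 and apply the update.
f'(x) = 64*x - 12
f'(-1.5913) = 64*-1.5913 - 12 = -113.8432
x_1 = -1.5913 - 0.001*-113.8432 = -1.4775


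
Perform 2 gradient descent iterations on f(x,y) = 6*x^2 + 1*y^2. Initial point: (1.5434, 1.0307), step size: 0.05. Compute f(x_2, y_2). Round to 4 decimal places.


Gradient descent on f(x,y) = 6*x^2 + 1*y^2.
Starting point: (1.5434, 1.0307), alpha = 0.05
Step 1: grad_x = 2*6*1.5434 = 18.5208, grad_y = 2*1*1.0307 = 2.0614
  x_1 = 1.5434 - 0.05*18.5208 = 0.6174
  y_1 = 1.0307 - 0.05*2.0614 = 0.9276
Step 2: grad_x = 2*6*0.6174 = 7.4083, grad_y = 2*1*0.9276 = 1.8553
  x_2 = 0.6174 - 0.05*7.4083 = 0.2469
  y_2 = 0.9276 - 0.05*1.8553 = 0.8349
f(0.2469, 0.8349) = 6*0.2469^2 + 1*0.8349^2 = 1.0629


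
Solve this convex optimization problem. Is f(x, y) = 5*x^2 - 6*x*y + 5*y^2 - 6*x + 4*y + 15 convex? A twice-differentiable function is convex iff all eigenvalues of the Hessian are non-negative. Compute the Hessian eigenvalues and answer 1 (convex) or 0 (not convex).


The Hessian of f(x,y) = 5*x^2 - 6*x*y + 5*y^2 - 6*x + 4*y + 15 is:
H = [[10, -6], [-6, 10]]
Trace = 10 + 10 = 20
Determinant = 10*10 - (-6)^2 = 64
Discriminant = (20)^2 - 4*64 = 144.0
Eigenvalues: lambda_1 = 4.0, lambda_2 = 16.0
The function is convex.

1


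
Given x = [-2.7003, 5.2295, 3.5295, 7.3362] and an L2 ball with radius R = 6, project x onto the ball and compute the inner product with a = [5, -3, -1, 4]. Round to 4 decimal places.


Step 1: Compute ||x|| (intermediates to 6 decimals).
||x|| = sqrt((-2.7003)^2 + 5.2295^2 + 3.5295^2 + 7.3362^2) = 10.04572
Step 2: Project.
Since ||x|| > R, scale = R/||x|| = 6/10.04572 = 0.597269, proj(x) = scale * x
proj(x) = [-1.612805, 3.123418, 2.108061, 4.381685]
Step 3: Dot product.
a^T * proj(x) = 5*(-1.612805) - 3*3.123418 - 1*2.108061 + 4*4.381685 = -2.0156


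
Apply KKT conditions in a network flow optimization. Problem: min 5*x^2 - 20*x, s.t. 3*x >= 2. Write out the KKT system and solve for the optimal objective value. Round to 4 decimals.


Step 1: Try lambda = 0 (constraint inactive).
Stationarity: 2*5*x - 20 = 0
x* = 20/(2*5) = 2.0
Check constraint: 3*2.0 = 6.0 >= 2 -- satisfied.
Step 2: Compute optimal value.
f(x*) = 5*2.0^2 - 20*2.0 = -20.0


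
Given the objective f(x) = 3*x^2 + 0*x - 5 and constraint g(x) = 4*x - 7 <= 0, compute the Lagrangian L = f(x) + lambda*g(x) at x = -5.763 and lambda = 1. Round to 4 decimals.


Step 1: Evaluate f(x).
f(-5.763) = 3*(-5.763)^2 + 0*(-5.763) - 5 = 94.6365
Step 2: Evaluate g(x).
g(-5.763) = 4*-5.763 - 7 = -30.052
Step 3: Compute Lagrangian.
L = 94.6365 + 1*-30.052 = 64.5845


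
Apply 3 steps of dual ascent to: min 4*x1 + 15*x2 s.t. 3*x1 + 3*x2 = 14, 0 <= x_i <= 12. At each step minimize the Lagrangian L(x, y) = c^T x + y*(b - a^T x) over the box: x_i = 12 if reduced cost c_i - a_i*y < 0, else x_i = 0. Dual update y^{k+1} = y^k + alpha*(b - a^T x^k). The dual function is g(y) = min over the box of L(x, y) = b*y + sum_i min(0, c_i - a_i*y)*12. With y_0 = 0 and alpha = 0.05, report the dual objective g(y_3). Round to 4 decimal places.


Dual ascent for LP: min 4*x1 + 15*x2, 3*x1 + 3*x2 = 14, 0 <= x_i <= 12
Step 1: y^k = 0.0, reduced costs: (4.0, 15.0)
  x^k = (0.0, 0.0), subgradient = b - a^T x = 14.0
  y^{k+1} = 0.0 + 0.05*14.0 = 0.7
Step 2: y^k = 0.7, reduced costs: (1.9, 12.9)
  x^k = (0.0, 0.0), subgradient = b - a^T x = 14.0
  y^{k+1} = 0.7 + 0.05*14.0 = 1.4
Step 3: y^k = 1.4, reduced costs: (-0.2, 10.8)
  x^k = (12.0, 0.0), subgradient = b - a^T x = -22.0
  y^{k+1} = 1.4 + 0.05*-22.0 = 0.3
Dual objective at y_3 = 0.3: reduced costs (3.1, 14.1), box minimizer x = (0.0, 0.0)
g(y_3) = b*y + (c1 - a1*y)*x1 + (c2 - a2*y)*x2 = 14*0.3 + 3.1*0.0 + 14.1*0.0 = 4.2 + 0.0 + 0.0 = 4.2


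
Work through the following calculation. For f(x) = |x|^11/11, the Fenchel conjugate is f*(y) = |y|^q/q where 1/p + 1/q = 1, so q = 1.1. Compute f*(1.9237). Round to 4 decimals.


The conjugate exponent q satisfies 1/p + 1/q = 1.
p = 11, so q = 11/(11 - 1) = 1.1
|y|^q = 1.9237^1.1 = 2.0538
f*(1.9237) = 2.0538 / 1.1 = 1.8671


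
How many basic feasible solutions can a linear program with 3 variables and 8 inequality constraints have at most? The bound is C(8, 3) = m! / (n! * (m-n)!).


Each vertex corresponds to some choice of n active constraints out of m, so the number of vertices is at most C(m, n) = m! / (n!(m-n)!).
m = 8, n = 3
Numerator: 8 * 7 * 6
Denominator: 3! = 6
C(8, 3) = 56


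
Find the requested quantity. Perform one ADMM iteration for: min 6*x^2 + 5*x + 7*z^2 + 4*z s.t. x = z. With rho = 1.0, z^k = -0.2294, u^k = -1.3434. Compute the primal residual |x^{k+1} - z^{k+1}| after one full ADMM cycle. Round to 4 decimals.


ADMM iteration with rho = 1.0, z^k = -0.2294, u^k = -1.3434
Step 1: x-update.
Minimize 6*x^2 + 5*x + (1.0/2)*(x + 0.2294 - 1.3434)^2
FOC: (2*6 + 1.0)*x = -5 + 1.0*(-0.2294 + 1.3434)
x^{k+1} = -0.2989
Step 2: z-update.
Minimize 7*z^2 + 4*z + (1.0/2)*(-0.2989 - z - 1.3434)^2
FOC: (2*7 + 1.0)*z = -4 + 1.0*(-0.2989 - 1.3434)
z^{k+1} = -0.3762
Step 3: u-update.
u^{k+1} = -1.3434 - 0.2989 + 0.3762 = -1.2662
Step 4: Primal residual = |-0.2989 + 0.3762| = 0.0772


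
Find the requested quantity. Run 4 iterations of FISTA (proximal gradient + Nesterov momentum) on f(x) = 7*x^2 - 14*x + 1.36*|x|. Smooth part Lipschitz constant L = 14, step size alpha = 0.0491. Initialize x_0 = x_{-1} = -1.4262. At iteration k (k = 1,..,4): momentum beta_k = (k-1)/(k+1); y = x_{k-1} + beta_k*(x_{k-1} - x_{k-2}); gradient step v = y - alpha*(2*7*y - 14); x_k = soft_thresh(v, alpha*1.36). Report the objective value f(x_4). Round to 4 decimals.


FISTA on f(x) = 7*x^2 - 14*x + 1.36*|x|
L = 14, alpha = 0.0491
Iteration 1: beta = 0.0, y = -1.4262 + 0.0*(-1.4262 + 1.4262) = -1.4262
  grad(y) = -33.9668, v = y - alpha*grad = 0.2416
  prox(v) = soft_thresh(0.2416, 0.0668) = 0.1748
Iteration 2: beta = 0.3333, y = 0.1748 + 0.3333*(0.1748 + 1.4262) = 0.7085
  grad(y) = -4.0816, v = y - alpha*grad = 0.9089
  prox(v) = soft_thresh(0.9089, 0.0668) = 0.8421
Iteration 3: beta = 0.5, y = 0.8421 + 0.5*(0.8421 - 0.1748) = 1.1757
  grad(y) = 2.4603, v = y - alpha*grad = 1.0549
  prox(v) = soft_thresh(1.0549, 0.0668) = 0.9882
Iteration 4: beta = 0.6, y = 0.9882 + 0.6*(0.9882 - 0.8421) = 1.0758
  grad(y) = 1.0612, v = y - alpha*grad = 1.0237
  prox(v) = soft_thresh(1.0237, 0.0668) = 0.9569
f(x_4) = 7*0.9569^2 - 14*0.9569 + 1.36*|0.9569| = -5.6856
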